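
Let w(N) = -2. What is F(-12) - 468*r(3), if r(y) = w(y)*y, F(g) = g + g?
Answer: 2784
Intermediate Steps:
F(g) = 2*g
r(y) = -2*y
F(-12) - 468*r(3) = 2*(-12) - (-936)*3 = -24 - 468*(-6) = -24 + 2808 = 2784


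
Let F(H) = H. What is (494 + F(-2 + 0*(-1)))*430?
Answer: 211560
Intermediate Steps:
(494 + F(-2 + 0*(-1)))*430 = (494 + (-2 + 0*(-1)))*430 = (494 + (-2 + 0))*430 = (494 - 2)*430 = 492*430 = 211560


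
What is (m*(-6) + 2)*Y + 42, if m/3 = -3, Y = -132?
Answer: -7350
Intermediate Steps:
m = -9 (m = 3*(-3) = -9)
(m*(-6) + 2)*Y + 42 = (-9*(-6) + 2)*(-132) + 42 = (54 + 2)*(-132) + 42 = 56*(-132) + 42 = -7392 + 42 = -7350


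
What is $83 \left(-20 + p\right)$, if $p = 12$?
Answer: $-664$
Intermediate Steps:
$83 \left(-20 + p\right) = 83 \left(-20 + 12\right) = 83 \left(-8\right) = -664$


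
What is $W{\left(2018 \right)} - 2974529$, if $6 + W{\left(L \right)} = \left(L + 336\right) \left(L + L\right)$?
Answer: $6526209$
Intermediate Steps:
$W{\left(L \right)} = -6 + 2 L \left(336 + L\right)$ ($W{\left(L \right)} = -6 + \left(L + 336\right) \left(L + L\right) = -6 + \left(336 + L\right) 2 L = -6 + 2 L \left(336 + L\right)$)
$W{\left(2018 \right)} - 2974529 = \left(-6 + 2 \cdot 2018^{2} + 672 \cdot 2018\right) - 2974529 = \left(-6 + 2 \cdot 4072324 + 1356096\right) - 2974529 = \left(-6 + 8144648 + 1356096\right) - 2974529 = 9500738 - 2974529 = 6526209$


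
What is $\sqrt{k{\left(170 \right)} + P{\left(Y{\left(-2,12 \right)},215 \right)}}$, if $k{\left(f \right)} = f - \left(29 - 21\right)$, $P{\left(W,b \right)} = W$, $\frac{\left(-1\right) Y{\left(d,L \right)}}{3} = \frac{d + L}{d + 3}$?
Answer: $2 \sqrt{33} \approx 11.489$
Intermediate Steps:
$Y{\left(d,L \right)} = - \frac{3 \left(L + d\right)}{3 + d}$ ($Y{\left(d,L \right)} = - 3 \frac{d + L}{d + 3} = - 3 \frac{L + d}{3 + d} = - \frac{3 \left(L + d\right)}{3 + d}$)
$k{\left(f \right)} = -8 + f$ ($k{\left(f \right)} = f - 8 = -8 + f$)
$\sqrt{k{\left(170 \right)} + P{\left(Y{\left(-2,12 \right)},215 \right)}} = \sqrt{\left(-8 + 170\right) + \frac{3 \left(\left(-1\right) 12 - -2\right)}{3 - 2}} = \sqrt{162 + \frac{3 \left(-12 + 2\right)}{1}} = \sqrt{162 + 3 \cdot 1 \left(-10\right)} = \sqrt{162 - 30} = \sqrt{132} = 2 \sqrt{33}$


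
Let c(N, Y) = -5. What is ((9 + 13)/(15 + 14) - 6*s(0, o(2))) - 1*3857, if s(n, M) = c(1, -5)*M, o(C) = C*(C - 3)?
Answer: -113571/29 ≈ -3916.2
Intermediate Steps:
o(C) = C*(-3 + C)
s(n, M) = -5*M
((9 + 13)/(15 + 14) - 6*s(0, o(2))) - 1*3857 = ((9 + 13)/(15 + 14) - (-30)*2*(-3 + 2)) - 1*3857 = (22/29 - (-30)*2*(-1)) - 3857 = (22*(1/29) - (-30)*(-2)) - 3857 = (22/29 - 6*10) - 3857 = (22/29 - 60) - 3857 = -1718/29 - 3857 = -113571/29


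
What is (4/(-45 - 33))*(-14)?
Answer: 28/39 ≈ 0.71795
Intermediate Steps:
(4/(-45 - 33))*(-14) = (4/(-78))*(-14) = (4*(-1/78))*(-14) = -2/39*(-14) = 28/39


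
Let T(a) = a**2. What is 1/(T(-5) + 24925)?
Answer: 1/24950 ≈ 4.0080e-5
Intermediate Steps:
1/(T(-5) + 24925) = 1/((-5)**2 + 24925) = 1/(25 + 24925) = 1/24950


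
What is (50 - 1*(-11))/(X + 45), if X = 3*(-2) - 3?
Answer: 61/36 ≈ 1.6944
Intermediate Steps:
X = -9 (X = -6 - 3 = -9)
(50 - 1*(-11))/(X + 45) = (50 - 1*(-11))/(-9 + 45) = (50 + 11)/36 = (1/36)*61 = 61/36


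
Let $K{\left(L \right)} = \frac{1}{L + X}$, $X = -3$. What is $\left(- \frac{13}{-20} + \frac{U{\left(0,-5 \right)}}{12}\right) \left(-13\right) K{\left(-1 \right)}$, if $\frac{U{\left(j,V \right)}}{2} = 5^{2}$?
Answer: $\frac{3757}{240} \approx 15.654$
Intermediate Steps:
$U{\left(j,V \right)} = 50$ ($U{\left(j,V \right)} = 2 \cdot 5^{2} = 2 \cdot 25 = 50$)
$K{\left(L \right)} = \frac{1}{-3 + L}$ ($K{\left(L \right)} = \frac{1}{L - 3} = \frac{1}{-3 + L}$)
$\left(- \frac{13}{-20} + \frac{U{\left(0,-5 \right)}}{12}\right) \left(-13\right) K{\left(-1 \right)} = \frac{\left(- \frac{13}{-20} + \frac{50}{12}\right) \left(-13\right)}{-3 - 1} = \frac{\left(\left(-13\right) \left(- \frac{1}{20}\right) + 50 \cdot \frac{1}{12}\right) \left(-13\right)}{-4} = \left(\frac{13}{20} + \frac{25}{6}\right) \left(-13\right) \left(- \frac{1}{4}\right) = \frac{289}{60} \left(-13\right) \left(- \frac{1}{4}\right) = \left(- \frac{3757}{60}\right) \left(- \frac{1}{4}\right) = \frac{3757}{240}$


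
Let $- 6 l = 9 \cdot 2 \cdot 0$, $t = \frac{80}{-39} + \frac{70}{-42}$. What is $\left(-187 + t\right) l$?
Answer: $0$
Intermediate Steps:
$t = - \frac{145}{39}$ ($t = 80 \left(- \frac{1}{39}\right) + 70 \left(- \frac{1}{42}\right) = - \frac{80}{39} - \frac{5}{3} = - \frac{145}{39} \approx -3.7179$)
$l = 0$ ($l = - \frac{9 \cdot 2 \cdot 0}{6} = - \frac{18 \cdot 0}{6} = \left(- \frac{1}{6}\right) 0 = 0$)
$\left(-187 + t\right) l = \left(-187 - \frac{145}{39}\right) 0 = \left(- \frac{7438}{39}\right) 0 = 0$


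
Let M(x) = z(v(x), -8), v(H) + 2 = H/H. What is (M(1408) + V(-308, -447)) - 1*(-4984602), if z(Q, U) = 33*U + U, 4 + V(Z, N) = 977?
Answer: 4985303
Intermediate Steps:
V(Z, N) = 973 (V(Z, N) = -4 + 977 = 973)
v(H) = -1 (v(H) = -2 + H/H = -2 + 1 = -1)
z(Q, U) = 34*U
M(x) = -272 (M(x) = 34*(-8) = -272)
(M(1408) + V(-308, -447)) - 1*(-4984602) = (-272 + 973) - 1*(-4984602) = 701 + 4984602 = 4985303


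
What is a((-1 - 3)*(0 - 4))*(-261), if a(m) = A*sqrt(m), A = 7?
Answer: -7308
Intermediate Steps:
a(m) = 7*sqrt(m)
a((-1 - 3)*(0 - 4))*(-261) = (7*sqrt((-1 - 3)*(0 - 4)))*(-261) = (7*sqrt(-4*(-4)))*(-261) = (7*sqrt(16))*(-261) = (7*4)*(-261) = 28*(-261) = -7308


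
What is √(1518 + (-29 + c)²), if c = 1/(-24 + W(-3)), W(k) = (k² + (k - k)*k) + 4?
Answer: √286078/11 ≈ 48.624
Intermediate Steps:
W(k) = 4 + k² (W(k) = (k² + 0*k) + 4 = (k² + 0) + 4 = k² + 4 = 4 + k²)
c = -1/11 (c = 1/(-24 + (4 + (-3)²)) = 1/(-24 + (4 + 9)) = 1/(-24 + 13) = 1/(-11) = -1/11 ≈ -0.090909)
√(1518 + (-29 + c)²) = √(1518 + (-29 - 1/11)²) = √(1518 + (-320/11)²) = √(1518 + 102400/121) = √(286078/121) = √286078/11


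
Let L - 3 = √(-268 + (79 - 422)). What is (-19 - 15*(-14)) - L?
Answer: 188 - I*√611 ≈ 188.0 - 24.718*I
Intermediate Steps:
L = 3 + I*√611 (L = 3 + √(-268 + (79 - 422)) = 3 + √(-268 - 343) = 3 + √(-611) = 3 + I*√611 ≈ 3.0 + 24.718*I)
(-19 - 15*(-14)) - L = (-19 - 15*(-14)) - (3 + I*√611) = (-19 + 210) + (-3 - I*√611) = 191 + (-3 - I*√611) = 188 - I*√611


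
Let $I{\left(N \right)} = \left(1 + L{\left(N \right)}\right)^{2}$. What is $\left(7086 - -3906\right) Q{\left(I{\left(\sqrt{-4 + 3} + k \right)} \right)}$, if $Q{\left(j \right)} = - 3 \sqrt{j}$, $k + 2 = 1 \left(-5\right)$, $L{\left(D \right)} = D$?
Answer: $-197856 + 32976 i \approx -1.9786 \cdot 10^{5} + 32976.0 i$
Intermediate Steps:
$k = -7$ ($k = -2 + 1 \left(-5\right) = -2 - 5 = -7$)
$I{\left(N \right)} = \left(1 + N\right)^{2}$
$\left(7086 - -3906\right) Q{\left(I{\left(\sqrt{-4 + 3} + k \right)} \right)} = \left(7086 - -3906\right) \left(- 3 \sqrt{\left(1 - \left(7 - \sqrt{-4 + 3}\right)\right)^{2}}\right) = \left(7086 + 3906\right) \left(- 3 \sqrt{\left(1 - \left(7 - \sqrt{-1}\right)\right)^{2}}\right) = 10992 \left(- 3 \sqrt{\left(1 - \left(7 - i\right)\right)^{2}}\right) = 10992 \left(- 3 \sqrt{\left(-6 + i\right)^{2}}\right) = 10992 \left(- 3 \left(6 - i\right)\right) = 10992 \left(-18 + 3 i\right) = -197856 + 32976 i$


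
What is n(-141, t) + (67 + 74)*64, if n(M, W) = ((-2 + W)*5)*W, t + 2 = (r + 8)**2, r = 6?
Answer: 195264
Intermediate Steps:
t = 194 (t = -2 + (6 + 8)**2 = -2 + 14**2 = -2 + 196 = 194)
n(M, W) = W*(-10 + 5*W) (n(M, W) = (-10 + 5*W)*W = W*(-10 + 5*W))
n(-141, t) + (67 + 74)*64 = 5*194*(-2 + 194) + (67 + 74)*64 = 5*194*192 + 141*64 = 186240 + 9024 = 195264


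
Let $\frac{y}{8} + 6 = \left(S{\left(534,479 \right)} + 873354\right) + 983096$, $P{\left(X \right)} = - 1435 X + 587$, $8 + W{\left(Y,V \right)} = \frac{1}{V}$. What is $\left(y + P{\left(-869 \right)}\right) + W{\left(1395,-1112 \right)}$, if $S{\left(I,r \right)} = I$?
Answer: $\frac{17907000815}{1112} \approx 1.6103 \cdot 10^{7}$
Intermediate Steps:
$W{\left(Y,V \right)} = -8 + \frac{1}{V}$
$P{\left(X \right)} = 587 - 1435 X$
$y = 14855824$ ($y = -48 + 8 \left(\left(534 + 873354\right) + 983096\right) = -48 + 8 \left(873888 + 983096\right) = -48 + 8 \cdot 1856984 = -48 + 14855872 = 14855824$)
$\left(y + P{\left(-869 \right)}\right) + W{\left(1395,-1112 \right)} = \left(14855824 + \left(587 - -1247015\right)\right) - \left(8 - \frac{1}{-1112}\right) = \left(14855824 + \left(587 + 1247015\right)\right) - \frac{8897}{1112} = \left(14855824 + 1247602\right) - \frac{8897}{1112} = 16103426 - \frac{8897}{1112} = \frac{17907000815}{1112}$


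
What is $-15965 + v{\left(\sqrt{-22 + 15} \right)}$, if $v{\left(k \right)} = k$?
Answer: $-15965 + i \sqrt{7} \approx -15965.0 + 2.6458 i$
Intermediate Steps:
$-15965 + v{\left(\sqrt{-22 + 15} \right)} = -15965 + \sqrt{-22 + 15} = -15965 + \sqrt{-7} = -15965 + i \sqrt{7}$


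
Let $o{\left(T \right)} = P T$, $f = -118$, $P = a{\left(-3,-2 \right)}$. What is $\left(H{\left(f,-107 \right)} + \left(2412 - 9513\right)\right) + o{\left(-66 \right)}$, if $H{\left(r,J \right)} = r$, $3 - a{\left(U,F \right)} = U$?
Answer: $-7615$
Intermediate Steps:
$a{\left(U,F \right)} = 3 - U$
$P = 6$ ($P = 3 - -3 = 3 + 3 = 6$)
$o{\left(T \right)} = 6 T$
$\left(H{\left(f,-107 \right)} + \left(2412 - 9513\right)\right) + o{\left(-66 \right)} = \left(-118 + \left(2412 - 9513\right)\right) + 6 \left(-66\right) = \left(-118 - 7101\right) - 396 = -7219 - 396 = -7615$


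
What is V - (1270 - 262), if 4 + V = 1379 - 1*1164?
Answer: -797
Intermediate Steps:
V = 211 (V = -4 + (1379 - 1*1164) = -4 + (1379 - 1164) = -4 + 215 = 211)
V - (1270 - 262) = 211 - (1270 - 262) = 211 - 1*1008 = 211 - 1008 = -797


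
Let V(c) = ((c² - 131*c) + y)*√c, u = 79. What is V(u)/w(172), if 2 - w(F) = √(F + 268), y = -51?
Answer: 4159*√79/218 + 4159*√8690/218 ≈ 1948.0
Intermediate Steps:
w(F) = 2 - √(268 + F) (w(F) = 2 - √(F + 268) = 2 - √(268 + F))
V(c) = √c*(-51 + c² - 131*c) (V(c) = ((c² - 131*c) - 51)*√c = (-51 + c² - 131*c)*√c = √c*(-51 + c² - 131*c))
V(u)/w(172) = (√79*(-51 + 79² - 131*79))/(2 - √(268 + 172)) = (√79*(-51 + 6241 - 10349))/(2 - √440) = (√79*(-4159))/(2 - 2*√110) = (-4159*√79)/(2 - 2*√110) = -4159*√79/(2 - 2*√110)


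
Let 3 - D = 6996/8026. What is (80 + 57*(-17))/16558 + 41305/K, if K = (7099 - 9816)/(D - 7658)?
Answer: 1910211361762191/16412471738 ≈ 1.1639e+5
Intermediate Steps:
D = 8541/4013 (D = 3 - 6996/8026 = 3 - 1*3498/4013 = 3 - 3498/4013 = 8541/4013 ≈ 2.1283)
K = 10903321/30723013 (K = (7099 - 9816)/(8541/4013 - 7658) = -2717/(-30723013/4013) = -2717*(-4013/30723013) = 10903321/30723013 ≈ 0.35489)
(80 + 57*(-17))/16558 + 41305/K = (80 + 57*(-17))/16558 + 41305/(10903321/30723013) = (80 - 969)*(1/16558) + 41305*(30723013/10903321) = -889*1/16558 + 115364913815/991211 = -889/16558 + 115364913815/991211 = 1910211361762191/16412471738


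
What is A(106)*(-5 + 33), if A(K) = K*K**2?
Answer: 33348448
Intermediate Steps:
A(K) = K**3
A(106)*(-5 + 33) = 106**3*(-5 + 33) = 1191016*28 = 33348448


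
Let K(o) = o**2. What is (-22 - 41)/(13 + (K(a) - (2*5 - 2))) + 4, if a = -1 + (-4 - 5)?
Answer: 17/5 ≈ 3.4000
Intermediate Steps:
a = -10 (a = -1 - 9 = -10)
(-22 - 41)/(13 + (K(a) - (2*5 - 2))) + 4 = (-22 - 41)/(13 + ((-10)**2 - (2*5 - 2))) + 4 = -63/(13 + (100 - (10 - 2))) + 4 = -63/(13 + (100 - 1*8)) + 4 = -63/(13 + (100 - 8)) + 4 = -63/(13 + 92) + 4 = -63/105 + 4 = -63*1/105 + 4 = -3/5 + 4 = 17/5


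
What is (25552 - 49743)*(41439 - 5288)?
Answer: -874528841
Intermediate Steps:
(25552 - 49743)*(41439 - 5288) = -24191*36151 = -874528841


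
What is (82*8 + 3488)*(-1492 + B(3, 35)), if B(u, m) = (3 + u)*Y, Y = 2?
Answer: -6133120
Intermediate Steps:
B(u, m) = 6 + 2*u (B(u, m) = (3 + u)*2 = 6 + 2*u)
(82*8 + 3488)*(-1492 + B(3, 35)) = (82*8 + 3488)*(-1492 + (6 + 2*3)) = (656 + 3488)*(-1492 + (6 + 6)) = 4144*(-1492 + 12) = 4144*(-1480) = -6133120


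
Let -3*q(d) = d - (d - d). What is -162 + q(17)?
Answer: -503/3 ≈ -167.67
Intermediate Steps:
q(d) = -d/3 (q(d) = -(d - (d - d))/3 = -(d - 1*0)/3 = -(d + 0)/3 = -d/3)
-162 + q(17) = -162 - ⅓*17 = -162 - 17/3 = -503/3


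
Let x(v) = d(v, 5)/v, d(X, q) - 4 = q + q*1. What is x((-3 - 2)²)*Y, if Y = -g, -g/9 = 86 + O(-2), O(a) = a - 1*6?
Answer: 9828/25 ≈ 393.12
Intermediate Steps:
O(a) = -6 + a (O(a) = a - 6 = -6 + a)
d(X, q) = 4 + 2*q (d(X, q) = 4 + (q + q*1) = 4 + (q + q) = 4 + 2*q)
x(v) = 14/v (x(v) = (4 + 2*5)/v = (4 + 10)/v = 14/v)
g = -702 (g = -9*(86 + (-6 - 2)) = -9*(86 - 8) = -9*78 = -702)
Y = 702 (Y = -1*(-702) = 702)
x((-3 - 2)²)*Y = (14/((-3 - 2)²))*702 = (14/((-5)²))*702 = (14/25)*702 = 9828/25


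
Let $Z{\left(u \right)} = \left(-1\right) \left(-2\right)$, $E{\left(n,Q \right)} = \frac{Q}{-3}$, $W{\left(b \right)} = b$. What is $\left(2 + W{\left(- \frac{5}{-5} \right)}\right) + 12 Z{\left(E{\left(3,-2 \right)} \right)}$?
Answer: $27$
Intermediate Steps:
$E{\left(n,Q \right)} = - \frac{Q}{3}$ ($E{\left(n,Q \right)} = Q \left(- \frac{1}{3}\right) = - \frac{Q}{3}$)
$Z{\left(u \right)} = 2$
$\left(2 + W{\left(- \frac{5}{-5} \right)}\right) + 12 Z{\left(E{\left(3,-2 \right)} \right)} = \left(2 - \frac{5}{-5}\right) + 12 \cdot 2 = \left(2 - -1\right) + 24 = \left(2 + 1\right) + 24 = 3 + 24 = 27$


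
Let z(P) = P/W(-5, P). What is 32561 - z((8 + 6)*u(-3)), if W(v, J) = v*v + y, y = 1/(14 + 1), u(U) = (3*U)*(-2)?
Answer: 3059789/94 ≈ 32551.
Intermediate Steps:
u(U) = -6*U
y = 1/15 ≈ 0.066667
W(v, J) = 1/15 + v**2 (W(v, J) = v*v + 1/15 = v**2 + 1/15 = 1/15 + v**2)
z(P) = 15*P/376 (z(P) = P/(1/15 + (-5)**2) = P/(1/15 + 25) = P/(376/15) = P*(15/376) = 15*P/376)
32561 - z((8 + 6)*u(-3)) = 32561 - 15*(8 + 6)*(-6*(-3))/376 = 32561 - 15*14*18/376 = 32561 - 15*252/376 = 32561 - 1*945/94 = 32561 - 945/94 = 3059789/94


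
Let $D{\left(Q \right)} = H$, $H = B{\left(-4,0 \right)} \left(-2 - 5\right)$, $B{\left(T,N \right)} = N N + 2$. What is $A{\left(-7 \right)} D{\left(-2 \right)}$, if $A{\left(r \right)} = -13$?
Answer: $182$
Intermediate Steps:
$B{\left(T,N \right)} = 2 + N^{2}$ ($B{\left(T,N \right)} = N^{2} + 2 = 2 + N^{2}$)
$H = -14$ ($H = \left(2 + 0^{2}\right) \left(-2 - 5\right) = \left(2 + 0\right) \left(-7\right) = 2 \left(-7\right) = -14$)
$D{\left(Q \right)} = -14$
$A{\left(-7 \right)} D{\left(-2 \right)} = \left(-13\right) \left(-14\right) = 182$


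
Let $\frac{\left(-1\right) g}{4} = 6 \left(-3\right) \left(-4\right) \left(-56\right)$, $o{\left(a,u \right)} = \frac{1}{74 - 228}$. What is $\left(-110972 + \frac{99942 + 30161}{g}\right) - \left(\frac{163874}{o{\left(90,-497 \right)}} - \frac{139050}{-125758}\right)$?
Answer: $\frac{25480216729654825}{1014112512} \approx 2.5126 \cdot 10^{7}$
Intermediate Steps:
$o{\left(a,u \right)} = - \frac{1}{154}$ ($o{\left(a,u \right)} = \frac{1}{-154} = - \frac{1}{154}$)
$g = 16128$ ($g = - 4 \cdot 6 \left(-3\right) \left(-4\right) \left(-56\right) = - 4 \left(-18\right) \left(-4\right) \left(-56\right) = - 4 \cdot 72 \left(-56\right) = \left(-4\right) \left(-4032\right) = 16128$)
$\left(-110972 + \frac{99942 + 30161}{g}\right) - \left(\frac{163874}{o{\left(90,-497 \right)}} - \frac{139050}{-125758}\right) = \left(-110972 + \frac{99942 + 30161}{16128}\right) - \left(\frac{163874}{- \frac{1}{154}} - \frac{139050}{-125758}\right) = \left(-110972 + 130103 \cdot \frac{1}{16128}\right) - \left(163874 \left(-154\right) - - \frac{69525}{62879}\right) = \left(-110972 + \frac{130103}{16128}\right) - \left(-25236596 + \frac{69525}{62879}\right) = - \frac{1789626313}{16128} - - \frac{1586851850359}{62879} = - \frac{1789626313}{16128} + \frac{1586851850359}{62879} = \frac{25480216729654825}{1014112512}$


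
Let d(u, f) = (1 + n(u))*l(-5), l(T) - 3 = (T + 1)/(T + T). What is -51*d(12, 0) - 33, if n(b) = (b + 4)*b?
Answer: -167496/5 ≈ -33499.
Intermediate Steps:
l(T) = 3 + (1 + T)/(2*T) (l(T) = 3 + (T + 1)/(T + T) = 3 + (1 + T)/((2*T)) = 3 + (1/(2*T))*(1 + T) = 3 + (1 + T)/(2*T))
n(b) = b*(4 + b) (n(b) = (4 + b)*b = b*(4 + b))
d(u, f) = 17/5 + 17*u*(4 + u)/5 (d(u, f) = (1 + u*(4 + u))*((1/2)*(1 + 7*(-5))/(-5)) = (1 + u*(4 + u))*((1/2)*(-1/5)*(1 - 35)) = (1 + u*(4 + u))*((1/2)*(-1/5)*(-34)) = (1 + u*(4 + u))*(17/5) = 17/5 + 17*u*(4 + u)/5)
-51*d(12, 0) - 33 = -51*(17/5 + (17/5)*12*(4 + 12)) - 33 = -51*(17/5 + (17/5)*12*16) - 33 = -51*(17/5 + 3264/5) - 33 = -51*3281/5 - 33 = -167331/5 - 33 = -167496/5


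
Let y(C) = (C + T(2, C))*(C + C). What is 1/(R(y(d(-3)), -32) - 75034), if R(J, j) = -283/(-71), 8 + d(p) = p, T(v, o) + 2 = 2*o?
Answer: -71/5327131 ≈ -1.3328e-5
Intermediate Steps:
T(v, o) = -2 + 2*o
d(p) = -8 + p
y(C) = 2*C*(-2 + 3*C) (y(C) = (C + (-2 + 2*C))*(C + C) = (-2 + 3*C)*(2*C) = 2*C*(-2 + 3*C))
R(J, j) = 283/71 (R(J, j) = -283*(-1/71) = 283/71)
1/(R(y(d(-3)), -32) - 75034) = 1/(283/71 - 75034) = 1/(-5327131/71) = -71/5327131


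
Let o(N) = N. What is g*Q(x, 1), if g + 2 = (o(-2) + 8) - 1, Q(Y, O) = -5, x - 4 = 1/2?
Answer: -15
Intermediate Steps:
x = 9/2 (x = 4 + 1/2 = 9/2 ≈ 4.5000)
g = 3 (g = -2 + ((-2 + 8) - 1) = -2 + (6 - 1) = -2 + 5 = 3)
g*Q(x, 1) = 3*(-5) = -15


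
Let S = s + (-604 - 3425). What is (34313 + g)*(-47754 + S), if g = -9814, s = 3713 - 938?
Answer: -1200646992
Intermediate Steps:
s = 2775
S = -1254 (S = 2775 + (-604 - 3425) = 2775 - 4029 = -1254)
(34313 + g)*(-47754 + S) = (34313 - 9814)*(-47754 - 1254) = 24499*(-49008) = -1200646992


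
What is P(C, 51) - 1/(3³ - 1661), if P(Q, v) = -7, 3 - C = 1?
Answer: -11437/1634 ≈ -6.9994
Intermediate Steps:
C = 2 (C = 3 - 1*1 = 3 - 1 = 2)
P(C, 51) - 1/(3³ - 1661) = -7 - 1/(3³ - 1661) = -7 - 1/(27 - 1661) = -7 - 1/(-1634) = -7 - 1*(-1/1634) = -7 + 1/1634 = -11437/1634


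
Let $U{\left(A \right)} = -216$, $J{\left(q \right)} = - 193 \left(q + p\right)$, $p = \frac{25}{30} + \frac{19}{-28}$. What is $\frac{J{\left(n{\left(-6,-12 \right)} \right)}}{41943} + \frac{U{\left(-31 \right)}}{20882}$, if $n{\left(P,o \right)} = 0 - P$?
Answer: $- \frac{129301847}{3344168772} \approx -0.038665$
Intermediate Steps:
$p = \frac{13}{84}$ ($p = 25 \cdot \frac{1}{30} + 19 \left(- \frac{1}{28}\right) = \frac{5}{6} - \frac{19}{28} = \frac{13}{84} \approx 0.15476$)
$n{\left(P,o \right)} = - P$
$J{\left(q \right)} = - \frac{2509}{84} - 193 q$ ($J{\left(q \right)} = - 193 \left(q + \frac{13}{84}\right) = - 193 \left(\frac{13}{84} + q\right) = - \frac{2509}{84} - 193 q$)
$\frac{J{\left(n{\left(-6,-12 \right)} \right)}}{41943} + \frac{U{\left(-31 \right)}}{20882} = \frac{- \frac{2509}{84} - 193 \left(\left(-1\right) \left(-6\right)\right)}{41943} - \frac{216}{20882} = \left(- \frac{2509}{84} - 1158\right) \frac{1}{41943} - \frac{108}{10441} = \left(- \frac{99781}{84}\right) \frac{1}{41943} - \frac{108}{10441} = - \frac{9071}{320292} - \frac{108}{10441} = - \frac{129301847}{3344168772}$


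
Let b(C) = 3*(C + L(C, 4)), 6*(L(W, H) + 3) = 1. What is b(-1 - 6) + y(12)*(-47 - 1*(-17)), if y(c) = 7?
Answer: -479/2 ≈ -239.50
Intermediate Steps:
L(W, H) = -17/6 (L(W, H) = -3 + (⅙)*1 = -3 + ⅙ = -17/6)
b(C) = -17/2 + 3*C (b(C) = 3*(C - 17/6) = 3*(-17/6 + C) = -17/2 + 3*C)
b(-1 - 6) + y(12)*(-47 - 1*(-17)) = (-17/2 + 3*(-1 - 6)) + 7*(-47 - 1*(-17)) = (-17/2 + 3*(-7)) + 7*(-47 + 17) = (-17/2 - 21) + 7*(-30) = -59/2 - 210 = -479/2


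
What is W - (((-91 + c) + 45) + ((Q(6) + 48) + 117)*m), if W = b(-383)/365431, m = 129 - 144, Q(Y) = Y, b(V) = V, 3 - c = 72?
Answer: 979354697/365431 ≈ 2680.0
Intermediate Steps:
c = -69 (c = 3 - 1*72 = 3 - 72 = -69)
m = -15
W = -383/365431 ≈ -0.0010481
W - (((-91 + c) + 45) + ((Q(6) + 48) + 117)*m) = -383/365431 - (((-91 - 69) + 45) + ((6 + 48) + 117)*(-15)) = -383/365431 - ((-160 + 45) + (54 + 117)*(-15)) = -383/365431 - (-115 + 171*(-15)) = -383/365431 - (-115 - 2565) = -383/365431 - 1*(-2680) = -383/365431 + 2680 = 979354697/365431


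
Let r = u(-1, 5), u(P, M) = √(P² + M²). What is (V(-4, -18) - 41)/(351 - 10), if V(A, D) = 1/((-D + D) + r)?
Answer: -41/341 + √26/8866 ≈ -0.11966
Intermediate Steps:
u(P, M) = √(M² + P²)
r = √26 (r = √(5² + (-1)²) = √(25 + 1) = √26 ≈ 5.0990)
V(A, D) = √26/26 (V(A, D) = 1/((-D + D) + √26) = 1/(0 + √26) = 1/(√26) = √26/26)
(V(-4, -18) - 41)/(351 - 10) = (√26/26 - 41)/(351 - 10) = (-41 + √26/26)/341 = (-41 + √26/26)*(1/341) = -41/341 + √26/8866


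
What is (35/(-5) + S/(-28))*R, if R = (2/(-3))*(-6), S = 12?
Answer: -208/7 ≈ -29.714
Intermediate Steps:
R = 4 (R = (2*(-⅓))*(-6) = -⅔*(-6) = 4)
(35/(-5) + S/(-28))*R = (35/(-5) + 12/(-28))*4 = (35*(-⅕) + 12*(-1/28))*4 = (-7 - 3/7)*4 = -52/7*4 = -208/7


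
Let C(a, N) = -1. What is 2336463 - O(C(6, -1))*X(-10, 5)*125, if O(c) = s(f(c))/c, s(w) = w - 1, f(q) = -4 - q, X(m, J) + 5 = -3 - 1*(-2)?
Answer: 2339463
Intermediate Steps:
X(m, J) = -6 (X(m, J) = -5 + (-3 - 1*(-2)) = -5 + (-3 + 2) = -5 - 1 = -6)
s(w) = -1 + w
O(c) = (-5 - c)/c (O(c) = (-1 + (-4 - c))/c = (-5 - c)/c)
2336463 - O(C(6, -1))*X(-10, 5)*125 = 2336463 - ((-5 - 1*(-1))/(-1))*(-6)*125 = 2336463 - -(-5 + 1)*(-6)*125 = 2336463 - -1*(-4)*(-6)*125 = 2336463 - 4*(-6)*125 = 2336463 - (-24)*125 = 2336463 - 1*(-3000) = 2336463 + 3000 = 2339463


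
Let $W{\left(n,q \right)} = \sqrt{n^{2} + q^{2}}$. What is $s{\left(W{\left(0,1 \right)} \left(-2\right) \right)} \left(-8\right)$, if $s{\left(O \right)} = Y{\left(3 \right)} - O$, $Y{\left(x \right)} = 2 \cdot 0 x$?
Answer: $-16$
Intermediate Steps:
$Y{\left(x \right)} = 0$ ($Y{\left(x \right)} = 0 x = 0$)
$s{\left(O \right)} = - O$ ($s{\left(O \right)} = 0 - O = - O$)
$s{\left(W{\left(0,1 \right)} \left(-2\right) \right)} \left(-8\right) = - \sqrt{0^{2} + 1^{2}} \left(-2\right) \left(-8\right) = - \sqrt{0 + 1} \left(-2\right) \left(-8\right) = - \sqrt{1} \left(-2\right) \left(-8\right) = - 1 \left(-2\right) \left(-8\right) = \left(-1\right) \left(-2\right) \left(-8\right) = 2 \left(-8\right) = -16$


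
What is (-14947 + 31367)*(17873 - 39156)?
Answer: -349466860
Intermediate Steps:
(-14947 + 31367)*(17873 - 39156) = 16420*(-21283) = -349466860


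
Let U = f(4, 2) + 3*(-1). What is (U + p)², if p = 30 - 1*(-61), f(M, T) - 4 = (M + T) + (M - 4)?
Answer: 9604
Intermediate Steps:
f(M, T) = T + 2*M (f(M, T) = 4 + ((M + T) + (M - 4)) = 4 + ((M + T) + (-4 + M)) = 4 + (-4 + T + 2*M) = T + 2*M)
U = 7 (U = (2 + 2*4) + 3*(-1) = (2 + 8) - 3 = 10 - 3 = 7)
p = 91 (p = 30 + 61 = 91)
(U + p)² = (7 + 91)² = 98² = 9604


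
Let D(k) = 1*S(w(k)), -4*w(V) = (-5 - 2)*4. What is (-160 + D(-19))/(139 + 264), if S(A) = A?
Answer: -153/403 ≈ -0.37965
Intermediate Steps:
w(V) = 7 (w(V) = -(-5 - 2)*4/4 = -(-7)*4/4 = -¼*(-28) = 7)
D(k) = 7 (D(k) = 1*7 = 7)
(-160 + D(-19))/(139 + 264) = (-160 + 7)/(139 + 264) = -153/403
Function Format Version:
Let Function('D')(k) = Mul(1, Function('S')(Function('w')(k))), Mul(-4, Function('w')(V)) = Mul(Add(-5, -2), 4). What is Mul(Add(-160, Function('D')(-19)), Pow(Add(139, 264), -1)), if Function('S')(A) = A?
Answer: Rational(-153, 403) ≈ -0.37965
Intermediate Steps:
Function('w')(V) = 7 (Function('w')(V) = Mul(Rational(-1, 4), Mul(Add(-5, -2), 4)) = Mul(Rational(-1, 4), Mul(-7, 4)) = Mul(Rational(-1, 4), -28) = 7)
Function('D')(k) = 7 (Function('D')(k) = Mul(1, 7) = 7)
Mul(Add(-160, Function('D')(-19)), Pow(Add(139, 264), -1)) = Mul(Add(-160, 7), Pow(Add(139, 264), -1)) = Mul(-153, Pow(403, -1)) = Mul(-153, Rational(1, 403)) = Rational(-153, 403)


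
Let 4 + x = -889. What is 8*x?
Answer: -7144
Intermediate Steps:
x = -893 (x = -4 - 889 = -893)
8*x = 8*(-893) = -7144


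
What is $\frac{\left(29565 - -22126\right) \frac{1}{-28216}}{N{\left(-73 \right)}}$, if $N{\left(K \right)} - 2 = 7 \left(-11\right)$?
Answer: $\frac{51691}{2116200} \approx 0.024426$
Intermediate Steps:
$N{\left(K \right)} = -75$ ($N{\left(K \right)} = 2 + 7 \left(-11\right) = 2 - 77 = -75$)
$\frac{\left(29565 - -22126\right) \frac{1}{-28216}}{N{\left(-73 \right)}} = \frac{\left(29565 - -22126\right) \frac{1}{-28216}}{-75} = \left(29565 + 22126\right) \left(- \frac{1}{28216}\right) \left(- \frac{1}{75}\right) = 51691 \left(- \frac{1}{28216}\right) \left(- \frac{1}{75}\right) = \left(- \frac{51691}{28216}\right) \left(- \frac{1}{75}\right) = \frac{51691}{2116200}$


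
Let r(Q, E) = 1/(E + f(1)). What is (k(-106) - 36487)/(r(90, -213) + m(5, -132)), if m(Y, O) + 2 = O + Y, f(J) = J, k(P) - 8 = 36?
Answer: 7725916/27349 ≈ 282.49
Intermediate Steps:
k(P) = 44 (k(P) = 8 + 36 = 44)
m(Y, O) = -2 + O + Y (m(Y, O) = -2 + (O + Y) = -2 + O + Y)
r(Q, E) = 1/(1 + E) (r(Q, E) = 1/(E + 1) = 1/(1 + E))
(k(-106) - 36487)/(r(90, -213) + m(5, -132)) = (44 - 36487)/(1/(1 - 213) + (-2 - 132 + 5)) = -36443/(1/(-212) - 129) = -36443/(-1/212 - 129) = -36443/(-27349/212) = -36443*(-212/27349) = 7725916/27349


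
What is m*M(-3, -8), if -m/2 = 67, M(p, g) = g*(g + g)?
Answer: -17152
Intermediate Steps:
M(p, g) = 2*g² (M(p, g) = g*(2*g) = 2*g²)
m = -134 (m = -2*67 = -134)
m*M(-3, -8) = -268*(-8)² = -268*64 = -134*128 = -17152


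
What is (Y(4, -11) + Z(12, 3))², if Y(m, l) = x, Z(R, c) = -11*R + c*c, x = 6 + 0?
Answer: 13689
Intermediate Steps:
x = 6
Z(R, c) = c² - 11*R (Z(R, c) = -11*R + c² = c² - 11*R)
Y(m, l) = 6
(Y(4, -11) + Z(12, 3))² = (6 + (3² - 11*12))² = (6 + (9 - 132))² = (6 - 123)² = (-117)² = 13689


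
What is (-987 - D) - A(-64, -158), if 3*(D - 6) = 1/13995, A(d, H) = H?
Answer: -35057476/41985 ≈ -835.00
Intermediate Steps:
D = 251911/41985 (D = 6 + (1/3)/13995 = 6 + (1/3)*(1/13995) = 6 + 1/41985 = 251911/41985 ≈ 6.0000)
(-987 - D) - A(-64, -158) = (-987 - 1*251911/41985) - 1*(-158) = (-987 - 251911/41985) + 158 = -41691106/41985 + 158 = -35057476/41985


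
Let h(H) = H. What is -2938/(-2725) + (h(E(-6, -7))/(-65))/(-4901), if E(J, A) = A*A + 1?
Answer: 187216044/173617925 ≈ 1.0783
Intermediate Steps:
E(J, A) = 1 + A² (E(J, A) = A² + 1 = 1 + A²)
-2938/(-2725) + (h(E(-6, -7))/(-65))/(-4901) = -2938/(-2725) + ((1 + (-7)²)/(-65))/(-4901) = -2938*(-1/2725) + ((1 + 49)*(-1/65))*(-1/4901) = 2938/2725 + (50*(-1/65))*(-1/4901) = 2938/2725 - 10/13*(-1/4901) = 2938/2725 + 10/63713 = 187216044/173617925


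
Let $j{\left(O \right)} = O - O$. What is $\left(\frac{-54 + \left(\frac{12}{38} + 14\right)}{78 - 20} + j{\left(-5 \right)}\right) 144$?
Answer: $- \frac{1872}{19} \approx -98.526$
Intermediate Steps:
$j{\left(O \right)} = 0$
$\left(\frac{-54 + \left(\frac{12}{38} + 14\right)}{78 - 20} + j{\left(-5 \right)}\right) 144 = \left(\frac{-54 + \left(\frac{12}{38} + 14\right)}{78 - 20} + 0\right) 144 = \left(\frac{-54 + \left(12 \cdot \frac{1}{38} + 14\right)}{58} + 0\right) 144 = \left(\left(-54 + \left(\frac{6}{19} + 14\right)\right) \frac{1}{58} + 0\right) 144 = \left(\left(-54 + \frac{272}{19}\right) \frac{1}{58} + 0\right) 144 = \left(\left(- \frac{754}{19}\right) \frac{1}{58} + 0\right) 144 = \left(- \frac{13}{19} + 0\right) 144 = \left(- \frac{13}{19}\right) 144 = - \frac{1872}{19}$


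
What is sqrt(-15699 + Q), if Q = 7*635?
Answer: I*sqrt(11254) ≈ 106.08*I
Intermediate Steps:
Q = 4445
sqrt(-15699 + Q) = sqrt(-15699 + 4445) = sqrt(-11254) = I*sqrt(11254)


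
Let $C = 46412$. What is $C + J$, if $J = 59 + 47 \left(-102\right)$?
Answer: $41677$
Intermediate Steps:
$J = -4735$ ($J = 59 - 4794 = -4735$)
$C + J = 46412 - 4735 = 41677$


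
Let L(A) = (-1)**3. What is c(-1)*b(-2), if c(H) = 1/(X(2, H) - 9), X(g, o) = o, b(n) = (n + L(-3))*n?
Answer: -3/5 ≈ -0.60000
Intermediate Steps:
L(A) = -1
b(n) = n*(-1 + n) (b(n) = (n - 1)*n = (-1 + n)*n = n*(-1 + n))
c(H) = 1/(-9 + H) (c(H) = 1/(H - 9) = 1/(-9 + H))
c(-1)*b(-2) = (-2*(-1 - 2))/(-9 - 1) = (-2*(-3))/(-10) = -1/10*6 = -3/5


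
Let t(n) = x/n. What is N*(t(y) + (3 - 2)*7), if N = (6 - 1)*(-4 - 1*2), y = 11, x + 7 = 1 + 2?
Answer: -2190/11 ≈ -199.09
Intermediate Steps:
x = -4 (x = -7 + (1 + 2) = -7 + 3 = -4)
t(n) = -4/n
N = -30 (N = 5*(-4 - 2) = 5*(-6) = -30)
N*(t(y) + (3 - 2)*7) = -30*(-4/11 + (3 - 2)*7) = -30*(-4*1/11 + 1*7) = -30*(-4/11 + 7) = -30*73/11 = -2190/11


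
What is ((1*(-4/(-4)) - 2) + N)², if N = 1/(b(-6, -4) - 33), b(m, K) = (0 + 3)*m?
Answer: 2704/2601 ≈ 1.0396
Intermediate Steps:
b(m, K) = 3*m
N = -1/51 (N = 1/(3*(-6) - 33) = 1/(-18 - 33) = 1/(-51) = -1/51 ≈ -0.019608)
((1*(-4/(-4)) - 2) + N)² = ((1*(-4/(-4)) - 2) - 1/51)² = ((1*(-4*(-¼)) - 2) - 1/51)² = ((1*1 - 2) - 1/51)² = ((1 - 2) - 1/51)² = (-1 - 1/51)² = (-52/51)² = 2704/2601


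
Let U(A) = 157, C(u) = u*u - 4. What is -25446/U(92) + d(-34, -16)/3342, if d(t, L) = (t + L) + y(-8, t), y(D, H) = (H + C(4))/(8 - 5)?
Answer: -127574300/787041 ≈ -162.09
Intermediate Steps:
C(u) = -4 + u**2 (C(u) = u**2 - 4 = -4 + u**2)
y(D, H) = 4 + H/3 (y(D, H) = (H + (-4 + 4**2))/(8 - 5) = (H + (-4 + 16))/3 = (H + 12)*(1/3) = (12 + H)*(1/3) = 4 + H/3)
d(t, L) = 4 + L + 4*t/3 (d(t, L) = (t + L) + (4 + t/3) = (L + t) + (4 + t/3) = 4 + L + 4*t/3)
-25446/U(92) + d(-34, -16)/3342 = -25446/157 + (4 - 16 + (4/3)*(-34))/3342 = -25446*1/157 + (4 - 16 - 136/3)*(1/3342) = -25446/157 - 172/3*1/3342 = -25446/157 - 86/5013 = -127574300/787041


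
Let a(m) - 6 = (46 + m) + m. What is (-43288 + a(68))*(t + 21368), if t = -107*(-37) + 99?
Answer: -1095860600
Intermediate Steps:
a(m) = 52 + 2*m (a(m) = 6 + ((46 + m) + m) = 6 + (46 + 2*m) = 52 + 2*m)
t = 4058 (t = 3959 + 99 = 4058)
(-43288 + a(68))*(t + 21368) = (-43288 + (52 + 2*68))*(4058 + 21368) = (-43288 + (52 + 136))*25426 = (-43288 + 188)*25426 = -43100*25426 = -1095860600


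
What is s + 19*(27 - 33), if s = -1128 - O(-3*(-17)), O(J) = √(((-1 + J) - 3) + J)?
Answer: -1242 - 7*√2 ≈ -1251.9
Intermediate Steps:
O(J) = √(-4 + 2*J) (O(J) = √((-4 + J) + J) = √(-4 + 2*J))
s = -1128 - 7*√2 (s = -1128 - √(-4 + 2*(-3*(-17))) = -1128 - √(-4 + 2*51) = -1128 - √(-4 + 102) = -1128 - √98 = -1128 - 7*√2 ≈ -1137.9)
s + 19*(27 - 33) = (-1128 - 7*√2) + 19*(27 - 33) = (-1128 - 7*√2) + 19*(-6) = (-1128 - 7*√2) - 114 = -1242 - 7*√2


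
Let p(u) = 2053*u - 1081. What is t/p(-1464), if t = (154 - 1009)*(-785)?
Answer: -671175/3006673 ≈ -0.22323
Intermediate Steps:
p(u) = -1081 + 2053*u
t = 671175 (t = -855*(-785) = 671175)
t/p(-1464) = 671175/(-1081 + 2053*(-1464)) = 671175/(-1081 - 3005592) = 671175/(-3006673) = 671175*(-1/3006673) = -671175/3006673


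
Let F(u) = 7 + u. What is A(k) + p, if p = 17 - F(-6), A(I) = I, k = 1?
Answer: 17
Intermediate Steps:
p = 16 (p = 17 - (7 - 6) = 17 - 1*1 = 17 - 1 = 16)
A(k) + p = 1 + 16 = 17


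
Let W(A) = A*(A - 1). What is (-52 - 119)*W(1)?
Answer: 0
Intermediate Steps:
W(A) = A*(-1 + A)
(-52 - 119)*W(1) = (-52 - 119)*(1*(-1 + 1)) = -171*0 = 0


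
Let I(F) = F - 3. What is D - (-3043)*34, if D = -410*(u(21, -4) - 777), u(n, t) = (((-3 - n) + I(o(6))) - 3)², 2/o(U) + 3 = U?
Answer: 623248/9 ≈ 69250.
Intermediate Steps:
o(U) = 2/(-3 + U)
I(F) = -3 + F
u(n, t) = (-25/3 - n)² (u(n, t) = (((-3 - n) + (-3 + 2/(-3 + 6))) - 3)² = (((-3 - n) + (-3 + 2/3)) - 3)² = (((-3 - n) + (-3 + 2*(⅓))) - 3)² = (((-3 - n) + (-3 + ⅔)) - 3)² = (((-3 - n) - 7/3) - 3)² = ((-16/3 - n) - 3)² = (-25/3 - n)²)
D = -307910/9 (D = -410*((25 + 3*21)²/9 - 777) = -410*((25 + 63)²/9 - 777) = -410*((⅑)*88² - 777) = -410*((⅑)*7744 - 777) = -410*(7744/9 - 777) = -410*751/9 = -307910/9 ≈ -34212.)
D - (-3043)*34 = -307910/9 - (-3043)*34 = -307910/9 - 1*(-103462) = -307910/9 + 103462 = 623248/9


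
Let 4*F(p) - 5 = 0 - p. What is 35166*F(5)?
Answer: 0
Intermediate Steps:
F(p) = 5/4 - p/4 (F(p) = 5/4 + (0 - p)/4 = 5/4 + (-p)/4 = 5/4 - p/4)
35166*F(5) = 35166*(5/4 - ¼*5) = 35166*(5/4 - 5/4) = 35166*0 = 0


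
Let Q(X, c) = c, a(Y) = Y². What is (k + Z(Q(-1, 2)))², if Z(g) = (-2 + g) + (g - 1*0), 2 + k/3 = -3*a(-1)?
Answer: 169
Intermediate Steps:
k = -15 (k = -6 + 3*(-3*(-1)²) = -6 + 3*(-3*1) = -6 + 3*(-3) = -6 - 9 = -15)
Z(g) = -2 + 2*g (Z(g) = (-2 + g) + (g + 0) = (-2 + g) + g = -2 + 2*g)
(k + Z(Q(-1, 2)))² = (-15 + (-2 + 2*2))² = (-15 + (-2 + 4))² = (-15 + 2)² = (-13)² = 169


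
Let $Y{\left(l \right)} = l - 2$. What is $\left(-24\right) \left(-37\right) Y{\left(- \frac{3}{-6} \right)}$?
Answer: $-1332$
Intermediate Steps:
$Y{\left(l \right)} = -2 + l$
$\left(-24\right) \left(-37\right) Y{\left(- \frac{3}{-6} \right)} = \left(-24\right) \left(-37\right) \left(-2 - \frac{3}{-6}\right) = 888 \left(-2 - - \frac{1}{2}\right) = 888 \left(-2 + \frac{1}{2}\right) = 888 \left(- \frac{3}{2}\right) = -1332$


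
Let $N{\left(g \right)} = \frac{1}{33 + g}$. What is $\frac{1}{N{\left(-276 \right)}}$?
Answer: $-243$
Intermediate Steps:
$\frac{1}{N{\left(-276 \right)}} = \frac{1}{\frac{1}{33 - 276}} = \frac{1}{\frac{1}{-243}} = \frac{1}{- \frac{1}{243}} = -243$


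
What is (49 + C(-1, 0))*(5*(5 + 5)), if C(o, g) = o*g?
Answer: 2450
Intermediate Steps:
C(o, g) = g*o
(49 + C(-1, 0))*(5*(5 + 5)) = (49 + 0*(-1))*(5*(5 + 5)) = (49 + 0)*(5*10) = 49*50 = 2450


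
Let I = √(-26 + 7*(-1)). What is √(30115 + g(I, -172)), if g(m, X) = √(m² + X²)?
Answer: √(30115 + √29551) ≈ 174.03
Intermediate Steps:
I = I*√33 (I = √(-26 - 7) = √(-33) = I*√33 ≈ 5.7446*I)
g(m, X) = √(X² + m²)
√(30115 + g(I, -172)) = √(30115 + √((-172)² + (I*√33)²)) = √(30115 + √(29584 - 33)) = √(30115 + √29551)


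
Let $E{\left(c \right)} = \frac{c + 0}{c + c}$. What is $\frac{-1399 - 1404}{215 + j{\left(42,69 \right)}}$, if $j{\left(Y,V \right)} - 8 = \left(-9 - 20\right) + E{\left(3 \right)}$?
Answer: $- \frac{5606}{389} \approx -14.411$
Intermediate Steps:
$E{\left(c \right)} = \frac{1}{2}$ ($E{\left(c \right)} = \frac{c}{2 c} = c \frac{1}{2 c} = \frac{1}{2}$)
$j{\left(Y,V \right)} = - \frac{41}{2}$ ($j{\left(Y,V \right)} = 8 + \left(\left(-9 - 20\right) + \frac{1}{2}\right) = 8 + \left(-29 + \frac{1}{2}\right) = 8 - \frac{57}{2} = - \frac{41}{2}$)
$\frac{-1399 - 1404}{215 + j{\left(42,69 \right)}} = \frac{-1399 - 1404}{215 - \frac{41}{2}} = - \frac{2803}{\frac{389}{2}} = \left(-2803\right) \frac{2}{389} = - \frac{5606}{389}$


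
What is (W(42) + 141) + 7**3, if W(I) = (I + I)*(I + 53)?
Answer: 8464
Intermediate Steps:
W(I) = 2*I*(53 + I) (W(I) = (2*I)*(53 + I) = 2*I*(53 + I))
(W(42) + 141) + 7**3 = (2*42*(53 + 42) + 141) + 7**3 = (2*42*95 + 141) + 343 = (7980 + 141) + 343 = 8121 + 343 = 8464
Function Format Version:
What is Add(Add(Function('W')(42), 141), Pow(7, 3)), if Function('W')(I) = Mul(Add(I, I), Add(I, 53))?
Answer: 8464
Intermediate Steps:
Function('W')(I) = Mul(2, I, Add(53, I)) (Function('W')(I) = Mul(Mul(2, I), Add(53, I)) = Mul(2, I, Add(53, I)))
Add(Add(Function('W')(42), 141), Pow(7, 3)) = Add(Add(Mul(2, 42, Add(53, 42)), 141), Pow(7, 3)) = Add(Add(Mul(2, 42, 95), 141), 343) = Add(Add(7980, 141), 343) = Add(8121, 343) = 8464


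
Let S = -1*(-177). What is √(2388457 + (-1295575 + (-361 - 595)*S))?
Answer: 3*√102630 ≈ 961.08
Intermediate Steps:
S = 177
√(2388457 + (-1295575 + (-361 - 595)*S)) = √(2388457 + (-1295575 + (-361 - 595)*177)) = √(2388457 + (-1295575 - 956*177)) = √(2388457 + (-1295575 - 169212)) = √(2388457 - 1464787) = √923670 = 3*√102630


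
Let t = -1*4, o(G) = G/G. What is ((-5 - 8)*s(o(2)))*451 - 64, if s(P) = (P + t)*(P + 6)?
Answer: 123059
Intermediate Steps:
o(G) = 1
t = -4
s(P) = (-4 + P)*(6 + P) (s(P) = (P - 4)*(P + 6) = (-4 + P)*(6 + P))
((-5 - 8)*s(o(2)))*451 - 64 = ((-5 - 8)*(-24 + 1² + 2*1))*451 - 64 = -13*(-24 + 1 + 2)*451 - 64 = -13*(-21)*451 - 64 = 273*451 - 64 = 123123 - 64 = 123059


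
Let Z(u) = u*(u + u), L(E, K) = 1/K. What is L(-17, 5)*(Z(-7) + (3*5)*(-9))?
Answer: -37/5 ≈ -7.4000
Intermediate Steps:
Z(u) = 2*u**2 (Z(u) = u*(2*u) = 2*u**2)
L(-17, 5)*(Z(-7) + (3*5)*(-9)) = (2*(-7)**2 + (3*5)*(-9))/5 = (2*49 + 15*(-9))/5 = (98 - 135)/5 = (1/5)*(-37) = -37/5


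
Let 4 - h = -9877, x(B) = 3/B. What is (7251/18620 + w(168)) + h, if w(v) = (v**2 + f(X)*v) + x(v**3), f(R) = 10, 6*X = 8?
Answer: 5973843060959/150151680 ≈ 39785.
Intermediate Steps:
X = 4/3 (X = (1/6)*8 = 4/3 ≈ 1.3333)
h = 9881 (h = 4 - 1*(-9877) = 4 + 9877 = 9881)
w(v) = v**2 + 3/v**3 + 10*v (w(v) = (v**2 + 10*v) + 3/(v**3) = (v**2 + 10*v) + 3/v**3 = v**2 + 3/v**3 + 10*v)
(7251/18620 + w(168)) + h = (7251/18620 + (3 + 168**4*(10 + 168))/168**3) + 9881 = (7251*(1/18620) + (3 + 796594176*178)/4741632) + 9881 = (7251/18620 + (3 + 141793763328)/4741632) + 9881 = (7251/18620 + (1/4741632)*141793763331) + 9881 = (7251/18620 + 47264587777/1580544) + 9881 = 4490194310879/150151680 + 9881 = 5973843060959/150151680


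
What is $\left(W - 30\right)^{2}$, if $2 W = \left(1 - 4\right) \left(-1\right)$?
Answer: $\frac{3249}{4} \approx 812.25$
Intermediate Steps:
$W = \frac{3}{2}$ ($W = \frac{\left(1 - 4\right) \left(-1\right)}{2} = \frac{\left(-3\right) \left(-1\right)}{2} = \frac{1}{2} \cdot 3 = \frac{3}{2} \approx 1.5$)
$\left(W - 30\right)^{2} = \left(\frac{3}{2} - 30\right)^{2} = \left(- \frac{57}{2}\right)^{2} = \frac{3249}{4}$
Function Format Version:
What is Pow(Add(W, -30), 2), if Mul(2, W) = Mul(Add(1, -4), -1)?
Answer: Rational(3249, 4) ≈ 812.25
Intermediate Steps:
W = Rational(3, 2) (W = Mul(Rational(1, 2), Mul(Add(1, -4), -1)) = Mul(Rational(1, 2), Mul(-3, -1)) = Mul(Rational(1, 2), 3) = Rational(3, 2) ≈ 1.5000)
Pow(Add(W, -30), 2) = Pow(Add(Rational(3, 2), -30), 2) = Pow(Rational(-57, 2), 2) = Rational(3249, 4)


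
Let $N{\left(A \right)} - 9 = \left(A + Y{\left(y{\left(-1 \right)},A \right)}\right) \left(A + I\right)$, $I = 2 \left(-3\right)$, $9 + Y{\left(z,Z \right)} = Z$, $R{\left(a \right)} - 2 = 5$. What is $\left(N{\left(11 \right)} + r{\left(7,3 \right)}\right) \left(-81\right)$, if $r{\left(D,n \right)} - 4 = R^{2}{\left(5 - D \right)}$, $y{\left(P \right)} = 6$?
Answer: $-10287$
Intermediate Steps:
$R{\left(a \right)} = 7$ ($R{\left(a \right)} = 2 + 5 = 7$)
$Y{\left(z,Z \right)} = -9 + Z$
$I = -6$
$r{\left(D,n \right)} = 53$ ($r{\left(D,n \right)} = 4 + 7^{2} = 4 + 49 = 53$)
$N{\left(A \right)} = 9 + \left(-9 + 2 A\right) \left(-6 + A\right)$ ($N{\left(A \right)} = 9 + \left(A + \left(-9 + A\right)\right) \left(A - 6\right) = 9 + \left(-9 + 2 A\right) \left(-6 + A\right)$)
$\left(N{\left(11 \right)} + r{\left(7,3 \right)}\right) \left(-81\right) = \left(\left(63 - 231 + 2 \cdot 11^{2}\right) + 53\right) \left(-81\right) = \left(\left(63 - 231 + 2 \cdot 121\right) + 53\right) \left(-81\right) = \left(\left(63 - 231 + 242\right) + 53\right) \left(-81\right) = \left(74 + 53\right) \left(-81\right) = 127 \left(-81\right) = -10287$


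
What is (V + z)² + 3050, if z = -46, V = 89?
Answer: 4899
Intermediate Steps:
(V + z)² + 3050 = (89 - 46)² + 3050 = 43² + 3050 = 1849 + 3050 = 4899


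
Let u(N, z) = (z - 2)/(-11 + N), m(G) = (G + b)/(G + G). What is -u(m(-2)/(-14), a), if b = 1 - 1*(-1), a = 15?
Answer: 13/11 ≈ 1.1818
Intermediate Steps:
b = 2 (b = 1 + 1 = 2)
m(G) = (2 + G)/(2*G) (m(G) = (G + 2)/(G + G) = (2 + G)/((2*G)) = (2 + G)*(1/(2*G)) = (2 + G)/(2*G))
u(N, z) = (-2 + z)/(-11 + N)
-u(m(-2)/(-14), a) = -(-2 + 15)/(-11 + ((½)*(2 - 2)/(-2))/(-14)) = -13/(-11 + ((½)*(-½)*0)*(-1/14)) = -13/(-11 + 0*(-1/14)) = -13/(-11 + 0) = -13/(-11) = -(-1)*13/11 = -1*(-13/11) = 13/11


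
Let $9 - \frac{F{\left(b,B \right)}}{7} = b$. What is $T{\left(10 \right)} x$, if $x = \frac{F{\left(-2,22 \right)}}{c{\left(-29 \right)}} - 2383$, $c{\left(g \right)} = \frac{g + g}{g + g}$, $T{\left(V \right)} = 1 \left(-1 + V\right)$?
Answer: $-20754$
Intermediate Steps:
$T{\left(V \right)} = -1 + V$
$F{\left(b,B \right)} = 63 - 7 b$
$c{\left(g \right)} = 1$ ($c{\left(g \right)} = \frac{2 g}{2 g} = 2 g \frac{1}{2 g} = 1$)
$x = -2306$ ($x = \frac{63 - -14}{1} - 2383 = \left(63 + 14\right) 1 - 2383 = 77 \cdot 1 - 2383 = 77 - 2383 = -2306$)
$T{\left(10 \right)} x = \left(-1 + 10\right) \left(-2306\right) = 9 \left(-2306\right) = -20754$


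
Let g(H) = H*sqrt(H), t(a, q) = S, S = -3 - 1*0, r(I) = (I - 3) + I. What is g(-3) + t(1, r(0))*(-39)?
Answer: 117 - 3*I*sqrt(3) ≈ 117.0 - 5.1962*I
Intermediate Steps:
r(I) = -3 + 2*I (r(I) = (-3 + I) + I = -3 + 2*I)
S = -3 (S = -3 + 0 = -3)
t(a, q) = -3
g(H) = H**(3/2)
g(-3) + t(1, r(0))*(-39) = (-3)**(3/2) - 3*(-39) = -3*I*sqrt(3) + 117 = 117 - 3*I*sqrt(3)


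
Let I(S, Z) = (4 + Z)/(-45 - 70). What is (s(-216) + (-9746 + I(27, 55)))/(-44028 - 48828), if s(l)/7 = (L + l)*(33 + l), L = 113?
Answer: -3513149/2669610 ≈ -1.3160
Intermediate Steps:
I(S, Z) = -4/115 - Z/115 (I(S, Z) = (4 + Z)/(-115) = (4 + Z)*(-1/115) = -4/115 - Z/115)
s(l) = 7*(33 + l)*(113 + l) (s(l) = 7*((113 + l)*(33 + l)) = 7*((33 + l)*(113 + l)) = 7*(33 + l)*(113 + l))
(s(-216) + (-9746 + I(27, 55)))/(-44028 - 48828) = ((26103 + 7*(-216)² + 1022*(-216)) + (-9746 + (-4/115 - 1/115*55)))/(-44028 - 48828) = ((26103 + 7*46656 - 220752) + (-9746 + (-4/115 - 11/23)))/(-92856) = ((26103 + 326592 - 220752) + (-9746 - 59/115))*(-1/92856) = (131943 - 1120849/115)*(-1/92856) = (14052596/115)*(-1/92856) = -3513149/2669610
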